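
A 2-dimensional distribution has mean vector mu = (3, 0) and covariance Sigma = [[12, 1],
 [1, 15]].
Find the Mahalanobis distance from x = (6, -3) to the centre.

Step 1 — centre the observation: (x - mu) = (3, -3).

Step 2 — invert Sigma. det(Sigma) = 12·15 - (1)² = 179.
  Sigma^{-1} = (1/det) · [[d, -b], [-b, a]] = [[0.0838, -0.0056],
 [-0.0056, 0.067]].

Step 3 — form the quadratic (x - mu)^T · Sigma^{-1} · (x - mu):
  Sigma^{-1} · (x - mu) = (0.2682, -0.2179).
  (x - mu)^T · [Sigma^{-1} · (x - mu)] = (3)·(0.2682) + (-3)·(-0.2179) = 1.4581.

Step 4 — take square root: d = √(1.4581) ≈ 1.2075.

d(x, mu) = √(1.4581) ≈ 1.2075


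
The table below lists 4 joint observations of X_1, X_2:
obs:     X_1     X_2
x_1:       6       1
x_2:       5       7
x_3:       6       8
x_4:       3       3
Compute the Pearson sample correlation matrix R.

Step 1 — column means:
  mean(X_1) = (6 + 5 + 6 + 3) / 4 = 20/4 = 5
  mean(X_2) = (1 + 7 + 8 + 3) / 4 = 19/4 = 4.75

Step 2 — sample variances and covariances s[i,j] = (1/(n-1)) · Σ_k (x_{k,i} - mean_i) · (x_{k,j} - mean_j), with n-1 = 3:
  s[X_1,X_1] = ((1)·(1) + (0)·(0) + (1)·(1) + (-2)·(-2)) / 3 = 6/3 = 2
  s[X_1,X_2] = ((1)·(-3.75) + (0)·(2.25) + (1)·(3.25) + (-2)·(-1.75)) / 3 = 3/3 = 1
  s[X_2,X_2] = ((-3.75)·(-3.75) + (2.25)·(2.25) + (3.25)·(3.25) + (-1.75)·(-1.75)) / 3 = 32.75/3 = 10.9167
  Sample standard deviations s_i = √(s[i,i]):
  s(X_1) = √(2) = 1.4142
  s(X_2) = √(10.9167) = 3.304

Step 3 — r_{ij} = s_{ij} / (s_i · s_j):
  r[X_1,X_1] = 1 (diagonal).
  r[X_1,X_2] = 1 / (1.4142 · 3.304) = 1 / 4.6726 = 0.214
  r[X_2,X_2] = 1 (diagonal).

R is symmetric with unit diagonal. Assembling:

R = [[1, 0.214],
 [0.214, 1]]


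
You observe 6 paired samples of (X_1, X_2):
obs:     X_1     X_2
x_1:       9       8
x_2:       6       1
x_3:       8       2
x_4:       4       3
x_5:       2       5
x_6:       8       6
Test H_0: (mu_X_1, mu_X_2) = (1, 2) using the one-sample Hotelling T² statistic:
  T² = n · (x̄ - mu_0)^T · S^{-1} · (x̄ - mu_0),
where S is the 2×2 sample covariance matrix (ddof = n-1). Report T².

Step 1 — sample mean vector:
  mean(X_1) = (9 + 6 + 8 + 4 + 2 + 8) / 6 = 37/6 = 6.1667
  mean(X_2) = (8 + 1 + 2 + 3 + 5 + 6) / 6 = 25/6 = 4.1667
  x̄ = (6.1667, 4.1667),  deviation x̄ - mu_0 = (6.1667, 4.1667) - (1, 2) = (5.1667, 2.1667).

Step 2 — sample covariance matrix, S[i,j] = (1/(n-1)) · Σ_k (x_{k,i} - mean_i) · (x_{k,j} - mean_j), divisor n-1 = 5:
  S[X_1,X_1] = ((2.8333)·(2.8333) + (-0.1667)·(-0.1667) + (1.8333)·(1.8333) + (-2.1667)·(-2.1667) + (-4.1667)·(-4.1667) + (1.8333)·(1.8333)) / 5 = 36.8333/5 = 7.3667
  S[X_1,X_2] = ((2.8333)·(3.8333) + (-0.1667)·(-3.1667) + (1.8333)·(-2.1667) + (-2.1667)·(-1.1667) + (-4.1667)·(0.8333) + (1.8333)·(1.8333)) / 5 = 9.8333/5 = 1.9667
  S[X_2,X_2] = ((3.8333)·(3.8333) + (-3.1667)·(-3.1667) + (-2.1667)·(-2.1667) + (-1.1667)·(-1.1667) + (0.8333)·(0.8333) + (1.8333)·(1.8333)) / 5 = 34.8333/5 = 6.9667
  S = [[7.3667, 1.9667],
 [1.9667, 6.9667]].

Step 3 — invert S. det(S) = 7.3667·6.9667 - (1.9667)² = 47.4533.
  S^{-1} = (1/det) · [[d, -b], [-b, a]] = [[0.1468, -0.0414],
 [-0.0414, 0.1552]].

Step 4 — quadratic form (x̄ - mu_0)^T · S^{-1} · (x̄ - mu_0):
  S^{-1} · (x̄ - mu_0) = (0.6687, 0.1222),
  (x̄ - mu_0)^T · [...] = (5.1667)·(0.6687) + (2.1667)·(0.1222) = 3.7199.

Step 5 — scale by n: T² = 6 · 3.7199 = 22.3195.

T² ≈ 22.3195


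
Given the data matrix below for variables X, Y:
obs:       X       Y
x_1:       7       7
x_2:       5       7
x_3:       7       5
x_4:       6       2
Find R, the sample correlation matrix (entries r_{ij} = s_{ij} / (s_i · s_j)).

Step 1 — column means:
  mean(X) = (7 + 5 + 7 + 6) / 4 = 25/4 = 6.25
  mean(Y) = (7 + 7 + 5 + 2) / 4 = 21/4 = 5.25

Step 2 — sample variances and covariances s[i,j] = (1/(n-1)) · Σ_k (x_{k,i} - mean_i) · (x_{k,j} - mean_j), with n-1 = 3:
  s[X,X] = ((0.75)·(0.75) + (-1.25)·(-1.25) + (0.75)·(0.75) + (-0.25)·(-0.25)) / 3 = 2.75/3 = 0.9167
  s[X,Y] = ((0.75)·(1.75) + (-1.25)·(1.75) + (0.75)·(-0.25) + (-0.25)·(-3.25)) / 3 = -0.25/3 = -0.0833
  s[Y,Y] = ((1.75)·(1.75) + (1.75)·(1.75) + (-0.25)·(-0.25) + (-3.25)·(-3.25)) / 3 = 16.75/3 = 5.5833
  Sample standard deviations s_i = √(s[i,i]):
  s(X) = √(0.9167) = 0.9574
  s(Y) = √(5.5833) = 2.3629

Step 3 — r_{ij} = s_{ij} / (s_i · s_j):
  r[X,X] = 1 (diagonal).
  r[X,Y] = -0.0833 / (0.9574 · 2.3629) = -0.0833 / 2.2623 = -0.0368
  r[Y,Y] = 1 (diagonal).

R is symmetric with unit diagonal. Assembling:

R = [[1, -0.0368],
 [-0.0368, 1]]


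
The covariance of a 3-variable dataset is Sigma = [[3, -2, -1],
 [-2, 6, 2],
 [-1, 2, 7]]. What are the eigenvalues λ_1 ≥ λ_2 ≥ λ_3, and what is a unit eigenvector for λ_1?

Step 1 — characteristic polynomial p(λ) = det(λI - Sigma) = λ³ - tr·λ² + c_1·λ - det, where tr = trace, c_1 = sum of the principal 2×2 minors, det = det(Sigma):
  tr = 3 + 6 + 7 = 16,
  c_1 = (3·6 - (-2)²) + (3·7 - (-1)²) + (6·7 - (2)²) = 14 + 20 + 38 = 72,
  det = 3·(6·7 - (2)²) - (-2)·((-2)·7 - (2)·(-1)) + (-1)·((-2)·(2) - 6·(-1)) = 3·(38) - (-2)·(-12) + (-1)·(2) = 88.
  So p(λ) = λ³ - 16λ² + 72λ - 88.
Step 2 — look for an integer root (rational root theorem: any rational root is an integer divisor of 88). Testing λ = 2:
  p(2) = 8 - 64 + 144 - 88 = 0  ✓
  Dividing out (λ - 2): p(λ) = (λ - 2)(λ² - 14λ + 44).
Step 3 — remaining eigenvalues from the quadratic λ² - 14λ + 44 = 0:
  Δ = 14² - 4·44 = 196 - 176 = 20,  λ = (14 ± √20)/2 = (14 ± 4.4721)/2 ≈ 9.2361 or 4.7639.
  Sorted: λ_1 = 9.2361,  λ_2 = 4.7639,  λ_3 = 2  (check: sum = 16 = tr ✓).

Step 4 — unit eigenvector for λ_1 ≈ 9.2361: v spans the null space of (Sigma - λ_1 I), whose rows are
  r_1 = (-6.2361, -2, -1),  r_2 = (-2, -3.2361, 2),  r_3 = (-1, 2, -2.2361).
  v is orthogonal to every row, so take v ∝ r_1 × r_2 = ((-2)·(2) - (-1)·(-3.2361), (-1)·(-2) - (-6.2361)·(2), (-6.2361)·(-3.2361) - (-2)·(-2)) ≈ (-7.2361, 14.4721, 16.1803).
  Rescale (multiply by -1 so the first nonzero entry is positive): u = (7.2361, -14.4721, -16.1803).
  ||u|| = √((7.2361)² + (-14.4721)² + (-16.1803)²) = √(523.6068) ≈ 22.8825,  v_1 = u/||u|| ≈ (0.3162, -0.6325, -0.7071) (||v_1|| = 1).

λ_1 = 9.2361,  λ_2 = 4.7639,  λ_3 = 2;  v_1 ≈ (0.3162, -0.6325, -0.7071)


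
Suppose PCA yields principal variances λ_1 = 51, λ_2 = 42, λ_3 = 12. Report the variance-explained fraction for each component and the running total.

Step 1 — total variance = trace(Sigma) = Σ λ_i = 51 + 42 + 12 = 105.

Step 2 — fraction explained by component i = λ_i / Σ λ:
  PC1: 51/105 = 0.4857
  PC2: 42/105 = 0.4
  PC3: 12/105 = 0.1143

Step 3 — cumulative fraction after k components = (λ_1 + ... + λ_k) / Σ λ:
  k = 1: 51/105 = 0.4857
  k = 2: (51 + 42)/105 = 93/105 = 0.8857
  k = 3: (51 + 42 + 12)/105 = 105/105 = 1

Summary (fraction, with percent):

explained: PC1 0.4857 (48.57%), PC2 0.4 (40%), PC3 0.1143 (11.43%);  cumulative: 0.4857, 0.8857, 1


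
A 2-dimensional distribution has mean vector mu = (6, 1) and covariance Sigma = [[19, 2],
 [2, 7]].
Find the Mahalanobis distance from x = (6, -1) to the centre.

Step 1 — centre the observation: (x - mu) = (0, -2).

Step 2 — invert Sigma. det(Sigma) = 19·7 - (2)² = 129.
  Sigma^{-1} = (1/det) · [[d, -b], [-b, a]] = [[0.0543, -0.0155],
 [-0.0155, 0.1473]].

Step 3 — form the quadratic (x - mu)^T · Sigma^{-1} · (x - mu):
  Sigma^{-1} · (x - mu) = (0.031, -0.2946).
  (x - mu)^T · [Sigma^{-1} · (x - mu)] = (0)·(0.031) + (-2)·(-0.2946) = 0.5891.

Step 4 — take square root: d = √(0.5891) ≈ 0.7676.

d(x, mu) = √(0.5891) ≈ 0.7676


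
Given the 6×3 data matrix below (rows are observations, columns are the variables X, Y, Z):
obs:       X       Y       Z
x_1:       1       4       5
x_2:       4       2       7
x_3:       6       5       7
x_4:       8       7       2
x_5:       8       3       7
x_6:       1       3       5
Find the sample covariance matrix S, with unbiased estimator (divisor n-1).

Step 1 — column means:
  mean(X) = (1 + 4 + 6 + 8 + 8 + 1) / 6 = 28/6 = 4.6667
  mean(Y) = (4 + 2 + 5 + 7 + 3 + 3) / 6 = 24/6 = 4
  mean(Z) = (5 + 7 + 7 + 2 + 7 + 5) / 6 = 33/6 = 5.5

Step 2 — sample covariance S[i,j] = (1/(n-1)) · Σ_k (x_{k,i} - mean_i) · (x_{k,j} - mean_j), with n-1 = 5.
  S[X,X] = ((-3.6667)·(-3.6667) + (-0.6667)·(-0.6667) + (1.3333)·(1.3333) + (3.3333)·(3.3333) + (3.3333)·(3.3333) + (-3.6667)·(-3.6667)) / 5 = 51.3333/5 = 10.2667
  S[X,Y] = ((-3.6667)·(0) + (-0.6667)·(-2) + (1.3333)·(1) + (3.3333)·(3) + (3.3333)·(-1) + (-3.6667)·(-1)) / 5 = 13/5 = 2.6
  S[X,Z] = ((-3.6667)·(-0.5) + (-0.6667)·(1.5) + (1.3333)·(1.5) + (3.3333)·(-3.5) + (3.3333)·(1.5) + (-3.6667)·(-0.5)) / 5 = -2/5 = -0.4
  S[Y,Y] = ((0)·(0) + (-2)·(-2) + (1)·(1) + (3)·(3) + (-1)·(-1) + (-1)·(-1)) / 5 = 16/5 = 3.2
  S[Y,Z] = ((0)·(-0.5) + (-2)·(1.5) + (1)·(1.5) + (3)·(-3.5) + (-1)·(1.5) + (-1)·(-0.5)) / 5 = -13/5 = -2.6
  S[Z,Z] = ((-0.5)·(-0.5) + (1.5)·(1.5) + (1.5)·(1.5) + (-3.5)·(-3.5) + (1.5)·(1.5) + (-0.5)·(-0.5)) / 5 = 19.5/5 = 3.9

S is symmetric (S[j,i] = S[i,j]). Assembling:

S = [[10.2667, 2.6, -0.4],
 [2.6, 3.2, -2.6],
 [-0.4, -2.6, 3.9]]


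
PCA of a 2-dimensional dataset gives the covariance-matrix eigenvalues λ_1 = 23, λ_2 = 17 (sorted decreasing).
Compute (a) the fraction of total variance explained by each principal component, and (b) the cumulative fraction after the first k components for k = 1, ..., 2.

Step 1 — total variance = trace(Sigma) = Σ λ_i = 23 + 17 = 40.

Step 2 — fraction explained by component i = λ_i / Σ λ:
  PC1: 23/40 = 0.575
  PC2: 17/40 = 0.425

Step 3 — cumulative fraction after k components = (λ_1 + ... + λ_k) / Σ λ:
  k = 1: 23/40 = 0.575
  k = 2: (23 + 17)/40 = 40/40 = 1

Summary (fraction, with percent):

explained: PC1 0.575 (57.5%), PC2 0.425 (42.5%);  cumulative: 0.575, 1


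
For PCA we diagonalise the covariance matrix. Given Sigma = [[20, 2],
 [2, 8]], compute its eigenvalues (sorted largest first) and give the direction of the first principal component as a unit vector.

Step 1 — characteristic polynomial of 2×2 Sigma:
  det(Sigma - λI) = λ² - trace · λ + det = 0.
  trace = 20 + 8 = 28, det = 20·8 - (2)² = 156.
Step 2 — discriminant:
  Δ = trace² - 4·det = 784 - 624 = 160.
Step 3 — eigenvalues:
  λ = (trace ± √Δ)/2 = (28 ± 12.6491)/2,
  λ_1 = 20.3246,  λ_2 = 7.6754.

Step 4 — unit eigenvector for λ_1: solve (Sigma - λ_1 I)v = 0. First row:
  (20 - 20.3246)·v_x + (2)·v_y = 0, i.e. (-0.3246)·v_x + (2)·v_y = 0,
  so v ∝ (b, λ_1 - a) = (2, 0.3246) = u.
  ||u|| = √((2)² + (0.3246)²) = √(4.1053) ≈ 2.0262,
  v_1 = u/||u|| ≈ (0.9871, 0.1602) (||v_1|| = 1).

λ_1 = 20.3246,  λ_2 = 7.6754;  v_1 ≈ (0.9871, 0.1602)


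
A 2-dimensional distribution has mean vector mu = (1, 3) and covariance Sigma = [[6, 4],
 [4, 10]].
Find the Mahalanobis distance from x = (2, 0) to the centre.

Step 1 — centre the observation: (x - mu) = (1, -3).

Step 2 — invert Sigma. det(Sigma) = 6·10 - (4)² = 44.
  Sigma^{-1} = (1/det) · [[d, -b], [-b, a]] = [[0.2273, -0.0909],
 [-0.0909, 0.1364]].

Step 3 — form the quadratic (x - mu)^T · Sigma^{-1} · (x - mu):
  Sigma^{-1} · (x - mu) = (0.5, -0.5).
  (x - mu)^T · [Sigma^{-1} · (x - mu)] = (1)·(0.5) + (-3)·(-0.5) = 2.

Step 4 — take square root: d = √(2) ≈ 1.4142.

d(x, mu) = √(2) ≈ 1.4142


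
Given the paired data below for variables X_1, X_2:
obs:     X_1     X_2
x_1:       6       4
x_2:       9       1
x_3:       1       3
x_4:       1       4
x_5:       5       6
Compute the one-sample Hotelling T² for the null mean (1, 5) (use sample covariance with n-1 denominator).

Step 1 — sample mean vector:
  mean(X_1) = (6 + 9 + 1 + 1 + 5) / 5 = 22/5 = 4.4
  mean(X_2) = (4 + 1 + 3 + 4 + 6) / 5 = 18/5 = 3.6
  x̄ = (4.4, 3.6),  deviation x̄ - mu_0 = (4.4, 3.6) - (1, 5) = (3.4, -1.4).

Step 2 — sample covariance matrix, S[i,j] = (1/(n-1)) · Σ_k (x_{k,i} - mean_i) · (x_{k,j} - mean_j), divisor n-1 = 4:
  S[X_1,X_1] = ((1.6)·(1.6) + (4.6)·(4.6) + (-3.4)·(-3.4) + (-3.4)·(-3.4) + (0.6)·(0.6)) / 4 = 47.2/4 = 11.8
  S[X_1,X_2] = ((1.6)·(0.4) + (4.6)·(-2.6) + (-3.4)·(-0.6) + (-3.4)·(0.4) + (0.6)·(2.4)) / 4 = -9.2/4 = -2.3
  S[X_2,X_2] = ((0.4)·(0.4) + (-2.6)·(-2.6) + (-0.6)·(-0.6) + (0.4)·(0.4) + (2.4)·(2.4)) / 4 = 13.2/4 = 3.3
  S = [[11.8, -2.3],
 [-2.3, 3.3]].

Step 3 — invert S. det(S) = 11.8·3.3 - (-2.3)² = 33.65.
  S^{-1} = (1/det) · [[d, -b], [-b, a]] = [[0.0981, 0.0684],
 [0.0684, 0.3507]].

Step 4 — quadratic form (x̄ - mu_0)^T · S^{-1} · (x̄ - mu_0):
  S^{-1} · (x̄ - mu_0) = (0.2377, -0.2585),
  (x̄ - mu_0)^T · [...] = (3.4)·(0.2377) + (-1.4)·(-0.2585) = 1.1703.

Step 5 — scale by n: T² = 5 · 1.1703 = 5.8514.

T² ≈ 5.8514


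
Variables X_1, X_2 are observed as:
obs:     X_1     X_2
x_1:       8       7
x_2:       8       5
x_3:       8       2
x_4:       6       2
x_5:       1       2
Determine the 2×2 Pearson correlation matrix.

Step 1 — column means:
  mean(X_1) = (8 + 8 + 8 + 6 + 1) / 5 = 31/5 = 6.2
  mean(X_2) = (7 + 5 + 2 + 2 + 2) / 5 = 18/5 = 3.6

Step 2 — sample variances and covariances s[i,j] = (1/(n-1)) · Σ_k (x_{k,i} - mean_i) · (x_{k,j} - mean_j), with n-1 = 4:
  s[X_1,X_1] = ((1.8)·(1.8) + (1.8)·(1.8) + (1.8)·(1.8) + (-0.2)·(-0.2) + (-5.2)·(-5.2)) / 4 = 36.8/4 = 9.2
  s[X_1,X_2] = ((1.8)·(3.4) + (1.8)·(1.4) + (1.8)·(-1.6) + (-0.2)·(-1.6) + (-5.2)·(-1.6)) / 4 = 14.4/4 = 3.6
  s[X_2,X_2] = ((3.4)·(3.4) + (1.4)·(1.4) + (-1.6)·(-1.6) + (-1.6)·(-1.6) + (-1.6)·(-1.6)) / 4 = 21.2/4 = 5.3
  Sample standard deviations s_i = √(s[i,i]):
  s(X_1) = √(9.2) = 3.0332
  s(X_2) = √(5.3) = 2.3022

Step 3 — r_{ij} = s_{ij} / (s_i · s_j):
  r[X_1,X_1] = 1 (diagonal).
  r[X_1,X_2] = 3.6 / (3.0332 · 2.3022) = 3.6 / 6.9828 = 0.5155
  r[X_2,X_2] = 1 (diagonal).

R is symmetric with unit diagonal. Assembling:

R = [[1, 0.5155],
 [0.5155, 1]]


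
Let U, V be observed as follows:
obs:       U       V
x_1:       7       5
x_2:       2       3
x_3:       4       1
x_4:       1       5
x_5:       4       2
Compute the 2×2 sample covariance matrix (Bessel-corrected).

Step 1 — column means:
  mean(U) = (7 + 2 + 4 + 1 + 4) / 5 = 18/5 = 3.6
  mean(V) = (5 + 3 + 1 + 5 + 2) / 5 = 16/5 = 3.2

Step 2 — sample covariance S[i,j] = (1/(n-1)) · Σ_k (x_{k,i} - mean_i) · (x_{k,j} - mean_j), with n-1 = 4.
  S[U,U] = ((3.4)·(3.4) + (-1.6)·(-1.6) + (0.4)·(0.4) + (-2.6)·(-2.6) + (0.4)·(0.4)) / 4 = 21.2/4 = 5.3
  S[U,V] = ((3.4)·(1.8) + (-1.6)·(-0.2) + (0.4)·(-2.2) + (-2.6)·(1.8) + (0.4)·(-1.2)) / 4 = 0.4/4 = 0.1
  S[V,V] = ((1.8)·(1.8) + (-0.2)·(-0.2) + (-2.2)·(-2.2) + (1.8)·(1.8) + (-1.2)·(-1.2)) / 4 = 12.8/4 = 3.2

S is symmetric (S[j,i] = S[i,j]). Assembling:

S = [[5.3, 0.1],
 [0.1, 3.2]]


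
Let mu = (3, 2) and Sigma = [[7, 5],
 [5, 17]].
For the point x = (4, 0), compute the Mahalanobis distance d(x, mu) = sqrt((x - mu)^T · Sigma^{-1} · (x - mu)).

Step 1 — centre the observation: (x - mu) = (1, -2).

Step 2 — invert Sigma. det(Sigma) = 7·17 - (5)² = 94.
  Sigma^{-1} = (1/det) · [[d, -b], [-b, a]] = [[0.1809, -0.0532],
 [-0.0532, 0.0745]].

Step 3 — form the quadratic (x - mu)^T · Sigma^{-1} · (x - mu):
  Sigma^{-1} · (x - mu) = (0.2872, -0.2021).
  (x - mu)^T · [Sigma^{-1} · (x - mu)] = (1)·(0.2872) + (-2)·(-0.2021) = 0.6915.

Step 4 — take square root: d = √(0.6915) ≈ 0.8316.

d(x, mu) = √(0.6915) ≈ 0.8316


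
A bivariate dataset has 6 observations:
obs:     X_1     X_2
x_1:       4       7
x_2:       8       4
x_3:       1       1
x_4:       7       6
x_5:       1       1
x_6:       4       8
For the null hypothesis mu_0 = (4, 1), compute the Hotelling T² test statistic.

Step 1 — sample mean vector:
  mean(X_1) = (4 + 8 + 1 + 7 + 1 + 4) / 6 = 25/6 = 4.1667
  mean(X_2) = (7 + 4 + 1 + 6 + 1 + 8) / 6 = 27/6 = 4.5
  x̄ = (4.1667, 4.5),  deviation x̄ - mu_0 = (4.1667, 4.5) - (4, 1) = (0.1667, 3.5).

Step 2 — sample covariance matrix, S[i,j] = (1/(n-1)) · Σ_k (x_{k,i} - mean_i) · (x_{k,j} - mean_j), divisor n-1 = 5:
  S[X_1,X_1] = ((-0.1667)·(-0.1667) + (3.8333)·(3.8333) + (-3.1667)·(-3.1667) + (2.8333)·(2.8333) + (-3.1667)·(-3.1667) + (-0.1667)·(-0.1667)) / 5 = 42.8333/5 = 8.5667
  S[X_1,X_2] = ((-0.1667)·(2.5) + (3.8333)·(-0.5) + (-3.1667)·(-3.5) + (2.8333)·(1.5) + (-3.1667)·(-3.5) + (-0.1667)·(3.5)) / 5 = 23.5/5 = 4.7
  S[X_2,X_2] = ((2.5)·(2.5) + (-0.5)·(-0.5) + (-3.5)·(-3.5) + (1.5)·(1.5) + (-3.5)·(-3.5) + (3.5)·(3.5)) / 5 = 45.5/5 = 9.1
  S = [[8.5667, 4.7],
 [4.7, 9.1]].

Step 3 — invert S. det(S) = 8.5667·9.1 - (4.7)² = 55.8667.
  S^{-1} = (1/det) · [[d, -b], [-b, a]] = [[0.1629, -0.0841],
 [-0.0841, 0.1533]].

Step 4 — quadratic form (x̄ - mu_0)^T · S^{-1} · (x̄ - mu_0):
  S^{-1} · (x̄ - mu_0) = (-0.2673, 0.5227),
  (x̄ - mu_0)^T · [...] = (0.1667)·(-0.2673) + (3.5)·(0.5227) = 1.7848.

Step 5 — scale by n: T² = 6 · 1.7848 = 10.7088.

T² ≈ 10.7088


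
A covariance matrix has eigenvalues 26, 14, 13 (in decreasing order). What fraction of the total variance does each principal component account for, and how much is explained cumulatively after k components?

Step 1 — total variance = trace(Sigma) = Σ λ_i = 26 + 14 + 13 = 53.

Step 2 — fraction explained by component i = λ_i / Σ λ:
  PC1: 26/53 = 0.4906
  PC2: 14/53 = 0.2642
  PC3: 13/53 = 0.2453

Step 3 — cumulative fraction after k components = (λ_1 + ... + λ_k) / Σ λ:
  k = 1: 26/53 = 0.4906
  k = 2: (26 + 14)/53 = 40/53 = 0.7547
  k = 3: (26 + 14 + 13)/53 = 53/53 = 1

Summary (fraction, with percent):

explained: PC1 0.4906 (49.06%), PC2 0.2642 (26.42%), PC3 0.2453 (24.53%);  cumulative: 0.4906, 0.7547, 1


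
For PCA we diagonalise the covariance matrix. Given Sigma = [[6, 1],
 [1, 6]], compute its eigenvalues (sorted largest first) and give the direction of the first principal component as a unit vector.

Step 1 — characteristic polynomial of 2×2 Sigma:
  det(Sigma - λI) = λ² - trace · λ + det = 0.
  trace = 6 + 6 = 12, det = 6·6 - (1)² = 35.
Step 2 — discriminant:
  Δ = trace² - 4·det = 144 - 140 = 4.
Step 3 — eigenvalues:
  λ = (trace ± √Δ)/2 = (12 ± 2)/2,
  λ_1 = 7,  λ_2 = 5.

Step 4 — unit eigenvector for λ_1: solve (Sigma - λ_1 I)v = 0. First row:
  (6 - 7)·v_x + (1)·v_y = 0, i.e. (-1)·v_x + (1)·v_y = 0,
  so v ∝ (b, λ_1 - a) = (1, 1) = u.
  ||u|| = √((1)² + (1)²) = √(2) ≈ 1.4142,
  v_1 = u/||u|| ≈ (0.7071, 0.7071) (||v_1|| = 1).

λ_1 = 7,  λ_2 = 5;  v_1 ≈ (0.7071, 0.7071)


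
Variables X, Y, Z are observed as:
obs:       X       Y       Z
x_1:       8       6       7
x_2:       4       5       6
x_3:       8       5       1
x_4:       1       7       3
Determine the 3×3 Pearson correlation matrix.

Step 1 — column means:
  mean(X) = (8 + 4 + 8 + 1) / 4 = 21/4 = 5.25
  mean(Y) = (6 + 5 + 5 + 7) / 4 = 23/4 = 5.75
  mean(Z) = (7 + 6 + 1 + 3) / 4 = 17/4 = 4.25

Step 2 — sample variances and covariances s[i,j] = (1/(n-1)) · Σ_k (x_{k,i} - mean_i) · (x_{k,j} - mean_j), with n-1 = 3:
  s[X,X] = ((2.75)·(2.75) + (-1.25)·(-1.25) + (2.75)·(2.75) + (-4.25)·(-4.25)) / 3 = 34.75/3 = 11.5833
  s[X,Y] = ((2.75)·(0.25) + (-1.25)·(-0.75) + (2.75)·(-0.75) + (-4.25)·(1.25)) / 3 = -5.75/3 = -1.9167
  s[X,Z] = ((2.75)·(2.75) + (-1.25)·(1.75) + (2.75)·(-3.25) + (-4.25)·(-1.25)) / 3 = 1.75/3 = 0.5833
  s[Y,Y] = ((0.25)·(0.25) + (-0.75)·(-0.75) + (-0.75)·(-0.75) + (1.25)·(1.25)) / 3 = 2.75/3 = 0.9167
  s[Y,Z] = ((0.25)·(2.75) + (-0.75)·(1.75) + (-0.75)·(-3.25) + (1.25)·(-1.25)) / 3 = 0.25/3 = 0.0833
  s[Z,Z] = ((2.75)·(2.75) + (1.75)·(1.75) + (-3.25)·(-3.25) + (-1.25)·(-1.25)) / 3 = 22.75/3 = 7.5833
  Sample standard deviations s_i = √(s[i,i]):
  s(X) = √(11.5833) = 3.4034
  s(Y) = √(0.9167) = 0.9574
  s(Z) = √(7.5833) = 2.7538

Step 3 — r_{ij} = s_{ij} / (s_i · s_j):
  r[X,X] = 1 (diagonal).
  r[X,Y] = -1.9167 / (3.4034 · 0.9574) = -1.9167 / 3.2585 = -0.5882
  r[X,Z] = 0.5833 / (3.4034 · 2.7538) = 0.5833 / 9.3723 = 0.0622
  r[Y,Y] = 1 (diagonal).
  r[Y,Z] = 0.0833 / (0.9574 · 2.7538) = 0.0833 / 2.6365 = 0.0316
  r[Z,Z] = 1 (diagonal).

R is symmetric with unit diagonal. Assembling:

R = [[1, -0.5882, 0.0622],
 [-0.5882, 1, 0.0316],
 [0.0622, 0.0316, 1]]


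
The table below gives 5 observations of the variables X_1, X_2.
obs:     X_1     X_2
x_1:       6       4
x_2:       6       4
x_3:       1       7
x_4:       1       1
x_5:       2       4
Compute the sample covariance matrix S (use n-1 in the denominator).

Step 1 — column means:
  mean(X_1) = (6 + 6 + 1 + 1 + 2) / 5 = 16/5 = 3.2
  mean(X_2) = (4 + 4 + 7 + 1 + 4) / 5 = 20/5 = 4

Step 2 — sample covariance S[i,j] = (1/(n-1)) · Σ_k (x_{k,i} - mean_i) · (x_{k,j} - mean_j), with n-1 = 4.
  S[X_1,X_1] = ((2.8)·(2.8) + (2.8)·(2.8) + (-2.2)·(-2.2) + (-2.2)·(-2.2) + (-1.2)·(-1.2)) / 4 = 26.8/4 = 6.7
  S[X_1,X_2] = ((2.8)·(0) + (2.8)·(0) + (-2.2)·(3) + (-2.2)·(-3) + (-1.2)·(0)) / 4 = 0/4 = 0
  S[X_2,X_2] = ((0)·(0) + (0)·(0) + (3)·(3) + (-3)·(-3) + (0)·(0)) / 4 = 18/4 = 4.5

S is symmetric (S[j,i] = S[i,j]). Assembling:

S = [[6.7, 0],
 [0, 4.5]]


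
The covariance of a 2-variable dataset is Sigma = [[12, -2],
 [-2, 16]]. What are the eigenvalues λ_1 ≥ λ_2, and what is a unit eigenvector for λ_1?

Step 1 — characteristic polynomial of 2×2 Sigma:
  det(Sigma - λI) = λ² - trace · λ + det = 0.
  trace = 12 + 16 = 28, det = 12·16 - (-2)² = 188.
Step 2 — discriminant:
  Δ = trace² - 4·det = 784 - 752 = 32.
Step 3 — eigenvalues:
  λ = (trace ± √Δ)/2 = (28 ± 5.6569)/2,
  λ_1 = 16.8284,  λ_2 = 11.1716.

Step 4 — unit eigenvector for λ_1: solve (Sigma - λ_1 I)v = 0. First row:
  (12 - 16.8284)·v_x + (-2)·v_y = 0, i.e. (-4.8284)·v_x + (-2)·v_y = 0,
  so v ∝ (b, λ_1 - a) = (-2, 4.8284); multiply by -1 so the first entry is positive: u = (2, -4.8284).
  ||u|| = √((2)² + (-4.8284)²) = √(27.3137) ≈ 5.2263,
  v_1 = u/||u|| ≈ (0.3827, -0.9239) (||v_1|| = 1).

λ_1 = 16.8284,  λ_2 = 11.1716;  v_1 ≈ (0.3827, -0.9239)


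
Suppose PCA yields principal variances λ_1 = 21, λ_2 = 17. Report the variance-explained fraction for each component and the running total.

Step 1 — total variance = trace(Sigma) = Σ λ_i = 21 + 17 = 38.

Step 2 — fraction explained by component i = λ_i / Σ λ:
  PC1: 21/38 = 0.5526
  PC2: 17/38 = 0.4474

Step 3 — cumulative fraction after k components = (λ_1 + ... + λ_k) / Σ λ:
  k = 1: 21/38 = 0.5526
  k = 2: (21 + 17)/38 = 38/38 = 1

Summary (fraction, with percent):

explained: PC1 0.5526 (55.26%), PC2 0.4474 (44.74%);  cumulative: 0.5526, 1


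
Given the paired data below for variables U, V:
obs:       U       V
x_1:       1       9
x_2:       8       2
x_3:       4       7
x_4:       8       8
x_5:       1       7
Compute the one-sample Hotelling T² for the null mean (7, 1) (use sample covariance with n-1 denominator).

Step 1 — sample mean vector:
  mean(U) = (1 + 8 + 4 + 8 + 1) / 5 = 22/5 = 4.4
  mean(V) = (9 + 2 + 7 + 8 + 7) / 5 = 33/5 = 6.6
  x̄ = (4.4, 6.6),  deviation x̄ - mu_0 = (4.4, 6.6) - (7, 1) = (-2.6, 5.6).

Step 2 — sample covariance matrix, S[i,j] = (1/(n-1)) · Σ_k (x_{k,i} - mean_i) · (x_{k,j} - mean_j), divisor n-1 = 4:
  S[U,U] = ((-3.4)·(-3.4) + (3.6)·(3.6) + (-0.4)·(-0.4) + (3.6)·(3.6) + (-3.4)·(-3.4)) / 4 = 49.2/4 = 12.3
  S[U,V] = ((-3.4)·(2.4) + (3.6)·(-4.6) + (-0.4)·(0.4) + (3.6)·(1.4) + (-3.4)·(0.4)) / 4 = -21.2/4 = -5.3
  S[V,V] = ((2.4)·(2.4) + (-4.6)·(-4.6) + (0.4)·(0.4) + (1.4)·(1.4) + (0.4)·(0.4)) / 4 = 29.2/4 = 7.3
  S = [[12.3, -5.3],
 [-5.3, 7.3]].

Step 3 — invert S. det(S) = 12.3·7.3 - (-5.3)² = 61.7.
  S^{-1} = (1/det) · [[d, -b], [-b, a]] = [[0.1183, 0.0859],
 [0.0859, 0.1994]].

Step 4 — quadratic form (x̄ - mu_0)^T · S^{-1} · (x̄ - mu_0):
  S^{-1} · (x̄ - mu_0) = (0.1734, 0.893),
  (x̄ - mu_0)^T · [...] = (-2.6)·(0.1734) + (5.6)·(0.893) = 4.5501.

Step 5 — scale by n: T² = 5 · 4.5501 = 22.7504.

T² ≈ 22.7504


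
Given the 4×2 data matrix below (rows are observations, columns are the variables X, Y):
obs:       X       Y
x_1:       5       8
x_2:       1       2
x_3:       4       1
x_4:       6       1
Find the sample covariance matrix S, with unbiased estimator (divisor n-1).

Step 1 — column means:
  mean(X) = (5 + 1 + 4 + 6) / 4 = 16/4 = 4
  mean(Y) = (8 + 2 + 1 + 1) / 4 = 12/4 = 3

Step 2 — sample covariance S[i,j] = (1/(n-1)) · Σ_k (x_{k,i} - mean_i) · (x_{k,j} - mean_j), with n-1 = 3.
  S[X,X] = ((1)·(1) + (-3)·(-3) + (0)·(0) + (2)·(2)) / 3 = 14/3 = 4.6667
  S[X,Y] = ((1)·(5) + (-3)·(-1) + (0)·(-2) + (2)·(-2)) / 3 = 4/3 = 1.3333
  S[Y,Y] = ((5)·(5) + (-1)·(-1) + (-2)·(-2) + (-2)·(-2)) / 3 = 34/3 = 11.3333

S is symmetric (S[j,i] = S[i,j]). Assembling:

S = [[4.6667, 1.3333],
 [1.3333, 11.3333]]


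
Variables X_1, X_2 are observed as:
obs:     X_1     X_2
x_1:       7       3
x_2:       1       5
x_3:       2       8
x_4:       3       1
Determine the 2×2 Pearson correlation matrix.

Step 1 — column means:
  mean(X_1) = (7 + 1 + 2 + 3) / 4 = 13/4 = 3.25
  mean(X_2) = (3 + 5 + 8 + 1) / 4 = 17/4 = 4.25

Step 2 — sample variances and covariances s[i,j] = (1/(n-1)) · Σ_k (x_{k,i} - mean_i) · (x_{k,j} - mean_j), with n-1 = 3:
  s[X_1,X_1] = ((3.75)·(3.75) + (-2.25)·(-2.25) + (-1.25)·(-1.25) + (-0.25)·(-0.25)) / 3 = 20.75/3 = 6.9167
  s[X_1,X_2] = ((3.75)·(-1.25) + (-2.25)·(0.75) + (-1.25)·(3.75) + (-0.25)·(-3.25)) / 3 = -10.25/3 = -3.4167
  s[X_2,X_2] = ((-1.25)·(-1.25) + (0.75)·(0.75) + (3.75)·(3.75) + (-3.25)·(-3.25)) / 3 = 26.75/3 = 8.9167
  Sample standard deviations s_i = √(s[i,i]):
  s(X_1) = √(6.9167) = 2.63
  s(X_2) = √(8.9167) = 2.9861

Step 3 — r_{ij} = s_{ij} / (s_i · s_j):
  r[X_1,X_1] = 1 (diagonal).
  r[X_1,X_2] = -3.4167 / (2.63 · 2.9861) = -3.4167 / 7.8533 = -0.4351
  r[X_2,X_2] = 1 (diagonal).

R is symmetric with unit diagonal. Assembling:

R = [[1, -0.4351],
 [-0.4351, 1]]


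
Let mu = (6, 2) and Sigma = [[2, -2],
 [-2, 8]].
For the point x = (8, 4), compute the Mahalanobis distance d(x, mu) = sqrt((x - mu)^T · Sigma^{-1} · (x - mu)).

Step 1 — centre the observation: (x - mu) = (2, 2).

Step 2 — invert Sigma. det(Sigma) = 2·8 - (-2)² = 12.
  Sigma^{-1} = (1/det) · [[d, -b], [-b, a]] = [[0.6667, 0.1667],
 [0.1667, 0.1667]].

Step 3 — form the quadratic (x - mu)^T · Sigma^{-1} · (x - mu):
  Sigma^{-1} · (x - mu) = (1.6667, 0.6667).
  (x - mu)^T · [Sigma^{-1} · (x - mu)] = (2)·(1.6667) + (2)·(0.6667) = 4.6667.

Step 4 — take square root: d = √(4.6667) ≈ 2.1602.

d(x, mu) = √(4.6667) ≈ 2.1602


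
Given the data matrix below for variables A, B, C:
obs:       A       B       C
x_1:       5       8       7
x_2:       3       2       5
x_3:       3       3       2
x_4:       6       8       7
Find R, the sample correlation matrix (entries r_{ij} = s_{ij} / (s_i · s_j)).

Step 1 — column means:
  mean(A) = (5 + 3 + 3 + 6) / 4 = 17/4 = 4.25
  mean(B) = (8 + 2 + 3 + 8) / 4 = 21/4 = 5.25
  mean(C) = (7 + 5 + 2 + 7) / 4 = 21/4 = 5.25

Step 2 — sample variances and covariances s[i,j] = (1/(n-1)) · Σ_k (x_{k,i} - mean_i) · (x_{k,j} - mean_j), with n-1 = 3:
  s[A,A] = ((0.75)·(0.75) + (-1.25)·(-1.25) + (-1.25)·(-1.25) + (1.75)·(1.75)) / 3 = 6.75/3 = 2.25
  s[A,B] = ((0.75)·(2.75) + (-1.25)·(-3.25) + (-1.25)·(-2.25) + (1.75)·(2.75)) / 3 = 13.75/3 = 4.5833
  s[A,C] = ((0.75)·(1.75) + (-1.25)·(-0.25) + (-1.25)·(-3.25) + (1.75)·(1.75)) / 3 = 8.75/3 = 2.9167
  s[B,B] = ((2.75)·(2.75) + (-3.25)·(-3.25) + (-2.25)·(-2.25) + (2.75)·(2.75)) / 3 = 30.75/3 = 10.25
  s[B,C] = ((2.75)·(1.75) + (-3.25)·(-0.25) + (-2.25)·(-3.25) + (2.75)·(1.75)) / 3 = 17.75/3 = 5.9167
  s[C,C] = ((1.75)·(1.75) + (-0.25)·(-0.25) + (-3.25)·(-3.25) + (1.75)·(1.75)) / 3 = 16.75/3 = 5.5833
  Sample standard deviations s_i = √(s[i,i]):
  s(A) = √(2.25) = 1.5
  s(B) = √(10.25) = 3.2016
  s(C) = √(5.5833) = 2.3629

Step 3 — r_{ij} = s_{ij} / (s_i · s_j):
  r[A,A] = 1 (diagonal).
  r[A,B] = 4.5833 / (1.5 · 3.2016) = 4.5833 / 4.8023 = 0.9544
  r[A,C] = 2.9167 / (1.5 · 2.3629) = 2.9167 / 3.5444 = 0.8229
  r[B,B] = 1 (diagonal).
  r[B,C] = 5.9167 / (3.2016 · 2.3629) = 5.9167 / 7.565 = 0.7821
  r[C,C] = 1 (diagonal).

R is symmetric with unit diagonal. Assembling:

R = [[1, 0.9544, 0.8229],
 [0.9544, 1, 0.7821],
 [0.8229, 0.7821, 1]]


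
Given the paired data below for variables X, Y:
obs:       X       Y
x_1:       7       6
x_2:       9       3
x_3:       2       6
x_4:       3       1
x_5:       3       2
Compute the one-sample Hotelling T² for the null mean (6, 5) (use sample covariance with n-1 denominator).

Step 1 — sample mean vector:
  mean(X) = (7 + 9 + 2 + 3 + 3) / 5 = 24/5 = 4.8
  mean(Y) = (6 + 3 + 6 + 1 + 2) / 5 = 18/5 = 3.6
  x̄ = (4.8, 3.6),  deviation x̄ - mu_0 = (4.8, 3.6) - (6, 5) = (-1.2, -1.4).

Step 2 — sample covariance matrix, S[i,j] = (1/(n-1)) · Σ_k (x_{k,i} - mean_i) · (x_{k,j} - mean_j), divisor n-1 = 4:
  S[X,X] = ((2.2)·(2.2) + (4.2)·(4.2) + (-2.8)·(-2.8) + (-1.8)·(-1.8) + (-1.8)·(-1.8)) / 4 = 36.8/4 = 9.2
  S[X,Y] = ((2.2)·(2.4) + (4.2)·(-0.6) + (-2.8)·(2.4) + (-1.8)·(-2.6) + (-1.8)·(-1.6)) / 4 = 3.6/4 = 0.9
  S[Y,Y] = ((2.4)·(2.4) + (-0.6)·(-0.6) + (2.4)·(2.4) + (-2.6)·(-2.6) + (-1.6)·(-1.6)) / 4 = 21.2/4 = 5.3
  S = [[9.2, 0.9],
 [0.9, 5.3]].

Step 3 — invert S. det(S) = 9.2·5.3 - (0.9)² = 47.95.
  S^{-1} = (1/det) · [[d, -b], [-b, a]] = [[0.1105, -0.0188],
 [-0.0188, 0.1919]].

Step 4 — quadratic form (x̄ - mu_0)^T · S^{-1} · (x̄ - mu_0):
  S^{-1} · (x̄ - mu_0) = (-0.1064, -0.2461),
  (x̄ - mu_0)^T · [...] = (-1.2)·(-0.1064) + (-1.4)·(-0.2461) = 0.4722.

Step 5 — scale by n: T² = 5 · 0.4722 = 2.3608.

T² ≈ 2.3608


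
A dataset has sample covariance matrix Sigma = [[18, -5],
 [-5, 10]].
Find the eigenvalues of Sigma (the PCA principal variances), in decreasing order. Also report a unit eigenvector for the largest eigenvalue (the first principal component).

Step 1 — characteristic polynomial of 2×2 Sigma:
  det(Sigma - λI) = λ² - trace · λ + det = 0.
  trace = 18 + 10 = 28, det = 18·10 - (-5)² = 155.
Step 2 — discriminant:
  Δ = trace² - 4·det = 784 - 620 = 164.
Step 3 — eigenvalues:
  λ = (trace ± √Δ)/2 = (28 ± 12.8062)/2,
  λ_1 = 20.4031,  λ_2 = 7.5969.

Step 4 — unit eigenvector for λ_1: solve (Sigma - λ_1 I)v = 0. First row:
  (18 - 20.4031)·v_x + (-5)·v_y = 0, i.e. (-2.4031)·v_x + (-5)·v_y = 0,
  so v ∝ (b, λ_1 - a) = (-5, 2.4031); multiply by -1 so the first entry is positive: u = (5, -2.4031).
  ||u|| = √((5)² + (-2.4031)²) = √(30.775) ≈ 5.5475,
  v_1 = u/||u|| ≈ (0.9013, -0.4332) (||v_1|| = 1).

λ_1 = 20.4031,  λ_2 = 7.5969;  v_1 ≈ (0.9013, -0.4332)


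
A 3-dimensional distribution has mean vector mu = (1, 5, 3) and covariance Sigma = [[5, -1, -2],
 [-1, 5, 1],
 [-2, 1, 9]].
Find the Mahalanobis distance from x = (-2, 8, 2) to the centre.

Step 1 — centre the observation: (x - mu) = (-3, 3, -1).

Step 2 — invert Sigma (cofactor / det for 3×3, or solve directly):
  Sigma^{-1} = [[0.2256, 0.0359, 0.0462],
 [0.0359, 0.2103, -0.0154],
 [0.0462, -0.0154, 0.1231]].

Step 3 — form the quadratic (x - mu)^T · Sigma^{-1} · (x - mu):
  Sigma^{-1} · (x - mu) = (-0.6154, 0.5385, -0.3077).
  (x - mu)^T · [Sigma^{-1} · (x - mu)] = (-3)·(-0.6154) + (3)·(0.5385) + (-1)·(-0.3077) = 3.7692.

Step 4 — take square root: d = √(3.7692) ≈ 1.9415.

d(x, mu) = √(3.7692) ≈ 1.9415


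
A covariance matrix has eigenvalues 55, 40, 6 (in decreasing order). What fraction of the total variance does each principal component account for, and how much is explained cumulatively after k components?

Step 1 — total variance = trace(Sigma) = Σ λ_i = 55 + 40 + 6 = 101.

Step 2 — fraction explained by component i = λ_i / Σ λ:
  PC1: 55/101 = 0.5446
  PC2: 40/101 = 0.396
  PC3: 6/101 = 0.0594

Step 3 — cumulative fraction after k components = (λ_1 + ... + λ_k) / Σ λ:
  k = 1: 55/101 = 0.5446
  k = 2: (55 + 40)/101 = 95/101 = 0.9406
  k = 3: (55 + 40 + 6)/101 = 101/101 = 1

Summary (fraction, with percent):

explained: PC1 0.5446 (54.46%), PC2 0.396 (39.6%), PC3 0.0594 (5.94%);  cumulative: 0.5446, 0.9406, 1


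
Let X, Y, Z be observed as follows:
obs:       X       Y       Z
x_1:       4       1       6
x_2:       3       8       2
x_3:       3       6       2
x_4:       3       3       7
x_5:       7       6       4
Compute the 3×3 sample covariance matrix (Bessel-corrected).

Step 1 — column means:
  mean(X) = (4 + 3 + 3 + 3 + 7) / 5 = 20/5 = 4
  mean(Y) = (1 + 8 + 6 + 3 + 6) / 5 = 24/5 = 4.8
  mean(Z) = (6 + 2 + 2 + 7 + 4) / 5 = 21/5 = 4.2

Step 2 — sample covariance S[i,j] = (1/(n-1)) · Σ_k (x_{k,i} - mean_i) · (x_{k,j} - mean_j), with n-1 = 4.
  S[X,X] = ((0)·(0) + (-1)·(-1) + (-1)·(-1) + (-1)·(-1) + (3)·(3)) / 4 = 12/4 = 3
  S[X,Y] = ((0)·(-3.8) + (-1)·(3.2) + (-1)·(1.2) + (-1)·(-1.8) + (3)·(1.2)) / 4 = 1/4 = 0.25
  S[X,Z] = ((0)·(1.8) + (-1)·(-2.2) + (-1)·(-2.2) + (-1)·(2.8) + (3)·(-0.2)) / 4 = 1/4 = 0.25
  S[Y,Y] = ((-3.8)·(-3.8) + (3.2)·(3.2) + (1.2)·(1.2) + (-1.8)·(-1.8) + (1.2)·(1.2)) / 4 = 30.8/4 = 7.7
  S[Y,Z] = ((-3.8)·(1.8) + (3.2)·(-2.2) + (1.2)·(-2.2) + (-1.8)·(2.8) + (1.2)·(-0.2)) / 4 = -21.8/4 = -5.45
  S[Z,Z] = ((1.8)·(1.8) + (-2.2)·(-2.2) + (-2.2)·(-2.2) + (2.8)·(2.8) + (-0.2)·(-0.2)) / 4 = 20.8/4 = 5.2

S is symmetric (S[j,i] = S[i,j]). Assembling:

S = [[3, 0.25, 0.25],
 [0.25, 7.7, -5.45],
 [0.25, -5.45, 5.2]]


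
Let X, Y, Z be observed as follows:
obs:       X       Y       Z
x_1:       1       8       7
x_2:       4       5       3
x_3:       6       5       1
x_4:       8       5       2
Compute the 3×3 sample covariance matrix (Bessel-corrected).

Step 1 — column means:
  mean(X) = (1 + 4 + 6 + 8) / 4 = 19/4 = 4.75
  mean(Y) = (8 + 5 + 5 + 5) / 4 = 23/4 = 5.75
  mean(Z) = (7 + 3 + 1 + 2) / 4 = 13/4 = 3.25

Step 2 — sample covariance S[i,j] = (1/(n-1)) · Σ_k (x_{k,i} - mean_i) · (x_{k,j} - mean_j), with n-1 = 3.
  S[X,X] = ((-3.75)·(-3.75) + (-0.75)·(-0.75) + (1.25)·(1.25) + (3.25)·(3.25)) / 3 = 26.75/3 = 8.9167
  S[X,Y] = ((-3.75)·(2.25) + (-0.75)·(-0.75) + (1.25)·(-0.75) + (3.25)·(-0.75)) / 3 = -11.25/3 = -3.75
  S[X,Z] = ((-3.75)·(3.75) + (-0.75)·(-0.25) + (1.25)·(-2.25) + (3.25)·(-1.25)) / 3 = -20.75/3 = -6.9167
  S[Y,Y] = ((2.25)·(2.25) + (-0.75)·(-0.75) + (-0.75)·(-0.75) + (-0.75)·(-0.75)) / 3 = 6.75/3 = 2.25
  S[Y,Z] = ((2.25)·(3.75) + (-0.75)·(-0.25) + (-0.75)·(-2.25) + (-0.75)·(-1.25)) / 3 = 11.25/3 = 3.75
  S[Z,Z] = ((3.75)·(3.75) + (-0.25)·(-0.25) + (-2.25)·(-2.25) + (-1.25)·(-1.25)) / 3 = 20.75/3 = 6.9167

S is symmetric (S[j,i] = S[i,j]). Assembling:

S = [[8.9167, -3.75, -6.9167],
 [-3.75, 2.25, 3.75],
 [-6.9167, 3.75, 6.9167]]


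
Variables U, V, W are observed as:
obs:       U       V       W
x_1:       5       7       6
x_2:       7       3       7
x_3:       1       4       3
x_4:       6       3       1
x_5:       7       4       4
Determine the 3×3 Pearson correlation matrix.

Step 1 — column means:
  mean(U) = (5 + 7 + 1 + 6 + 7) / 5 = 26/5 = 5.2
  mean(V) = (7 + 3 + 4 + 3 + 4) / 5 = 21/5 = 4.2
  mean(W) = (6 + 7 + 3 + 1 + 4) / 5 = 21/5 = 4.2

Step 2 — sample variances and covariances s[i,j] = (1/(n-1)) · Σ_k (x_{k,i} - mean_i) · (x_{k,j} - mean_j), with n-1 = 4:
  s[U,U] = ((-0.2)·(-0.2) + (1.8)·(1.8) + (-4.2)·(-4.2) + (0.8)·(0.8) + (1.8)·(1.8)) / 4 = 24.8/4 = 6.2
  s[U,V] = ((-0.2)·(2.8) + (1.8)·(-1.2) + (-4.2)·(-0.2) + (0.8)·(-1.2) + (1.8)·(-0.2)) / 4 = -3.2/4 = -0.8
  s[U,W] = ((-0.2)·(1.8) + (1.8)·(2.8) + (-4.2)·(-1.2) + (0.8)·(-3.2) + (1.8)·(-0.2)) / 4 = 6.8/4 = 1.7
  s[V,V] = ((2.8)·(2.8) + (-1.2)·(-1.2) + (-0.2)·(-0.2) + (-1.2)·(-1.2) + (-0.2)·(-0.2)) / 4 = 10.8/4 = 2.7
  s[V,W] = ((2.8)·(1.8) + (-1.2)·(2.8) + (-0.2)·(-1.2) + (-1.2)·(-3.2) + (-0.2)·(-0.2)) / 4 = 5.8/4 = 1.45
  s[W,W] = ((1.8)·(1.8) + (2.8)·(2.8) + (-1.2)·(-1.2) + (-3.2)·(-3.2) + (-0.2)·(-0.2)) / 4 = 22.8/4 = 5.7
  Sample standard deviations s_i = √(s[i,i]):
  s(U) = √(6.2) = 2.49
  s(V) = √(2.7) = 1.6432
  s(W) = √(5.7) = 2.3875

Step 3 — r_{ij} = s_{ij} / (s_i · s_j):
  r[U,U] = 1 (diagonal).
  r[U,V] = -0.8 / (2.49 · 1.6432) = -0.8 / 4.0915 = -0.1955
  r[U,W] = 1.7 / (2.49 · 2.3875) = 1.7 / 5.9447 = 0.286
  r[V,V] = 1 (diagonal).
  r[V,W] = 1.45 / (1.6432 · 2.3875) = 1.45 / 3.923 = 0.3696
  r[W,W] = 1 (diagonal).

R is symmetric with unit diagonal. Assembling:

R = [[1, -0.1955, 0.286],
 [-0.1955, 1, 0.3696],
 [0.286, 0.3696, 1]]


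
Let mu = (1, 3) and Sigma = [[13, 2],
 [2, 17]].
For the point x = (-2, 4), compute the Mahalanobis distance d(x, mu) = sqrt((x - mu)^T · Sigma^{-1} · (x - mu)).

Step 1 — centre the observation: (x - mu) = (-3, 1).

Step 2 — invert Sigma. det(Sigma) = 13·17 - (2)² = 217.
  Sigma^{-1} = (1/det) · [[d, -b], [-b, a]] = [[0.0783, -0.0092],
 [-0.0092, 0.0599]].

Step 3 — form the quadratic (x - mu)^T · Sigma^{-1} · (x - mu):
  Sigma^{-1} · (x - mu) = (-0.2442, 0.0876).
  (x - mu)^T · [Sigma^{-1} · (x - mu)] = (-3)·(-0.2442) + (1)·(0.0876) = 0.8203.

Step 4 — take square root: d = √(0.8203) ≈ 0.9057.

d(x, mu) = √(0.8203) ≈ 0.9057


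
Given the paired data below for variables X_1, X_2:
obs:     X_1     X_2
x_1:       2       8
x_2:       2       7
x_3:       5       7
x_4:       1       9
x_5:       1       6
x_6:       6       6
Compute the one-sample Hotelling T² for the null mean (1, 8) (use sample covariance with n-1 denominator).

Step 1 — sample mean vector:
  mean(X_1) = (2 + 2 + 5 + 1 + 1 + 6) / 6 = 17/6 = 2.8333
  mean(X_2) = (8 + 7 + 7 + 9 + 6 + 6) / 6 = 43/6 = 7.1667
  x̄ = (2.8333, 7.1667),  deviation x̄ - mu_0 = (2.8333, 7.1667) - (1, 8) = (1.8333, -0.8333).

Step 2 — sample covariance matrix, S[i,j] = (1/(n-1)) · Σ_k (x_{k,i} - mean_i) · (x_{k,j} - mean_j), divisor n-1 = 5:
  S[X_1,X_1] = ((-0.8333)·(-0.8333) + (-0.8333)·(-0.8333) + (2.1667)·(2.1667) + (-1.8333)·(-1.8333) + (-1.8333)·(-1.8333) + (3.1667)·(3.1667)) / 5 = 22.8333/5 = 4.5667
  S[X_1,X_2] = ((-0.8333)·(0.8333) + (-0.8333)·(-0.1667) + (2.1667)·(-0.1667) + (-1.8333)·(1.8333) + (-1.8333)·(-1.1667) + (3.1667)·(-1.1667)) / 5 = -5.8333/5 = -1.1667
  S[X_2,X_2] = ((0.8333)·(0.8333) + (-0.1667)·(-0.1667) + (-0.1667)·(-0.1667) + (1.8333)·(1.8333) + (-1.1667)·(-1.1667) + (-1.1667)·(-1.1667)) / 5 = 6.8333/5 = 1.3667
  S = [[4.5667, -1.1667],
 [-1.1667, 1.3667]].

Step 3 — invert S. det(S) = 4.5667·1.3667 - (-1.1667)² = 4.88.
  S^{-1} = (1/det) · [[d, -b], [-b, a]] = [[0.2801, 0.2391],
 [0.2391, 0.9358]].

Step 4 — quadratic form (x̄ - mu_0)^T · S^{-1} · (x̄ - mu_0):
  S^{-1} · (x̄ - mu_0) = (0.3142, -0.3415),
  (x̄ - mu_0)^T · [...] = (1.8333)·(0.3142) + (-0.8333)·(-0.3415) = 0.8607.

Step 5 — scale by n: T² = 6 · 0.8607 = 5.1639.

T² ≈ 5.1639


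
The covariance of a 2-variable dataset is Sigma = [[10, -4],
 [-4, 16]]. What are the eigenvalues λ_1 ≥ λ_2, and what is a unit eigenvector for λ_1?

Step 1 — characteristic polynomial of 2×2 Sigma:
  det(Sigma - λI) = λ² - trace · λ + det = 0.
  trace = 10 + 16 = 26, det = 10·16 - (-4)² = 144.
Step 2 — discriminant:
  Δ = trace² - 4·det = 676 - 576 = 100.
Step 3 — eigenvalues:
  λ = (trace ± √Δ)/2 = (26 ± 10)/2,
  λ_1 = 18,  λ_2 = 8.

Step 4 — unit eigenvector for λ_1: solve (Sigma - λ_1 I)v = 0. First row:
  (10 - 18)·v_x + (-4)·v_y = 0, i.e. (-8)·v_x + (-4)·v_y = 0,
  so v ∝ (b, λ_1 - a) = (-4, 8); multiply by -1 so the first entry is positive: u = (4, -8).
  ||u|| = √((4)² + (-8)²) = √(80) ≈ 8.9443,
  v_1 = u/||u|| ≈ (0.4472, -0.8944) (||v_1|| = 1).

λ_1 = 18,  λ_2 = 8;  v_1 ≈ (0.4472, -0.8944)


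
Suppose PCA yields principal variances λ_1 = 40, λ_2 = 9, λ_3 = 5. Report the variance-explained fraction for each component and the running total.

Step 1 — total variance = trace(Sigma) = Σ λ_i = 40 + 9 + 5 = 54.

Step 2 — fraction explained by component i = λ_i / Σ λ:
  PC1: 40/54 = 0.7407
  PC2: 9/54 = 0.1667
  PC3: 5/54 = 0.0926

Step 3 — cumulative fraction after k components = (λ_1 + ... + λ_k) / Σ λ:
  k = 1: 40/54 = 0.7407
  k = 2: (40 + 9)/54 = 49/54 = 0.9074
  k = 3: (40 + 9 + 5)/54 = 54/54 = 1

Summary (fraction, with percent):

explained: PC1 0.7407 (74.07%), PC2 0.1667 (16.67%), PC3 0.0926 (9.26%);  cumulative: 0.7407, 0.9074, 1
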